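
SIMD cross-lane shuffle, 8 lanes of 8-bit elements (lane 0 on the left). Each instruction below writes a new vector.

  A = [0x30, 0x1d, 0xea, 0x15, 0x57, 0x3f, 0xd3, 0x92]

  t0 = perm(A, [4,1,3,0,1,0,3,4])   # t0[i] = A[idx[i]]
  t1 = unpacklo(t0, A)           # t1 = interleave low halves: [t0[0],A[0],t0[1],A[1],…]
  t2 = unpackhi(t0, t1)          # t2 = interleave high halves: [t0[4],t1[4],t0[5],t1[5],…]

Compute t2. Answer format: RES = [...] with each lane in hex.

→ t0 |57|1d|15|30|1d|30|15|57|
→ t1 |57|30|1d|1d|15|ea|30|15|
→ t2 |1d|15|30|ea|15|30|57|15|

RES = [ 0x1d  0x15  0x30  0xea  0x15  0x30  0x57  0x15 ]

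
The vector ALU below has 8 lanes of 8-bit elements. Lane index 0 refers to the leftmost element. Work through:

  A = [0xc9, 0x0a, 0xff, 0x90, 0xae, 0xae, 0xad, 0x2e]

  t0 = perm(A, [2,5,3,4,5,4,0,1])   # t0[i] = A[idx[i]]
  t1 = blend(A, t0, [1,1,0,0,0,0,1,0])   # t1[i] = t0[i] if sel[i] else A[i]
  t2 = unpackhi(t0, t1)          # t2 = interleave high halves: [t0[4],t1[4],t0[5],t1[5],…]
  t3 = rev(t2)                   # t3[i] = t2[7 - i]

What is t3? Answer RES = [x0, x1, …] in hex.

RES = [ 0x2e  0x0a  0xc9  0xc9  0xae  0xae  0xae  0xae ]

  t0: ff ae 90 ae ae ae c9 0a
  t1: ff ae ff 90 ae ae c9 2e
  t2: ae ae ae ae c9 c9 0a 2e
  t3: 2e 0a c9 c9 ae ae ae ae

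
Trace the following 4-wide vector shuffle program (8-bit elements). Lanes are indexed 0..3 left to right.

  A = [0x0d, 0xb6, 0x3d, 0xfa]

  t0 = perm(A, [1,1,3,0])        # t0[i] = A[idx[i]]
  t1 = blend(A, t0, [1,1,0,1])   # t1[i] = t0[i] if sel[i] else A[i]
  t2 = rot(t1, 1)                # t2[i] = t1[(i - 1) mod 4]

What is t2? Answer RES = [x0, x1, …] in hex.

  t0: b6 b6 fa 0d
  t1: b6 b6 3d 0d
  t2: 0d b6 b6 3d

RES = [0x0d, 0xb6, 0xb6, 0x3d]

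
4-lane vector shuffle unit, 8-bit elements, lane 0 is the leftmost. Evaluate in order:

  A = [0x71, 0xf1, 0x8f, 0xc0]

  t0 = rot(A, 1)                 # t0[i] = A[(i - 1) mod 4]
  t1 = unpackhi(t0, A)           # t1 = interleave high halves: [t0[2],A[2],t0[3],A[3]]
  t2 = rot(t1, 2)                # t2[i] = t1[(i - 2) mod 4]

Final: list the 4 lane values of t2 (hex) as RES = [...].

t0 = [0xc0, 0x71, 0xf1, 0x8f]
t1 = [0xf1, 0x8f, 0x8f, 0xc0]
t2 = [0x8f, 0xc0, 0xf1, 0x8f]

RES = [0x8f, 0xc0, 0xf1, 0x8f]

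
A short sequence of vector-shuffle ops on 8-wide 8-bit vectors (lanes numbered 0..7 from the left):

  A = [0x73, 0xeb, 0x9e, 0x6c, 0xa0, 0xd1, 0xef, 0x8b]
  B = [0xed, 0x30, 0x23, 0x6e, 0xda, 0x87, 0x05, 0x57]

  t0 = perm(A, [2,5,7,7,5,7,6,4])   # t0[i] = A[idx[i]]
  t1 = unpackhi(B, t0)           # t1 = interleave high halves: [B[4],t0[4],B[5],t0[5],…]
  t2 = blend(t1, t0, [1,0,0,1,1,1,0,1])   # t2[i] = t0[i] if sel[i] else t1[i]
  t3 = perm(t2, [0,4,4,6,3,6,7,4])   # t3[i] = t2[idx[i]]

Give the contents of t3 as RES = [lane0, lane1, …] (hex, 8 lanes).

t0 = [0x9e, 0xd1, 0x8b, 0x8b, 0xd1, 0x8b, 0xef, 0xa0]
t1 = [0xda, 0xd1, 0x87, 0x8b, 0x05, 0xef, 0x57, 0xa0]
t2 = [0x9e, 0xd1, 0x87, 0x8b, 0xd1, 0x8b, 0x57, 0xa0]
t3 = [0x9e, 0xd1, 0xd1, 0x57, 0x8b, 0x57, 0xa0, 0xd1]

RES = [ 0x9e  0xd1  0xd1  0x57  0x8b  0x57  0xa0  0xd1 ]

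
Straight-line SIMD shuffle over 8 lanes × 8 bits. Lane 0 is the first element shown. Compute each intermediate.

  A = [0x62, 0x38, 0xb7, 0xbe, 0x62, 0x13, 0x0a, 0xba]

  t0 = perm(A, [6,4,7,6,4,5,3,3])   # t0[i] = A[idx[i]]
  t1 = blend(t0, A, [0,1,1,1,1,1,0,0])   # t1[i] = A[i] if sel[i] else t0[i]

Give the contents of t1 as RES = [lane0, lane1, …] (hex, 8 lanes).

→ t0 |0a|62|ba|0a|62|13|be|be|
→ t1 |0a|38|b7|be|62|13|be|be|

RES = [ 0x0a  0x38  0xb7  0xbe  0x62  0x13  0xbe  0xbe ]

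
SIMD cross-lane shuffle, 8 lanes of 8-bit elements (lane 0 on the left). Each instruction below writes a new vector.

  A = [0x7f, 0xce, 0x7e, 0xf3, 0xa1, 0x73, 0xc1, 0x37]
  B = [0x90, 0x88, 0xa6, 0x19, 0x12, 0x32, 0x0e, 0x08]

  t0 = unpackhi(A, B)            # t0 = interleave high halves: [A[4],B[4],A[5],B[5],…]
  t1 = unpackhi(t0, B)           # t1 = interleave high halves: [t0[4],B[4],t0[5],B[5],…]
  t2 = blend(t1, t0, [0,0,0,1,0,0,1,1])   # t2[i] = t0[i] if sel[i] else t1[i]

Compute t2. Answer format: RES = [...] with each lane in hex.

t0 = [0xa1, 0x12, 0x73, 0x32, 0xc1, 0x0e, 0x37, 0x08]
t1 = [0xc1, 0x12, 0x0e, 0x32, 0x37, 0x0e, 0x08, 0x08]
t2 = [0xc1, 0x12, 0x0e, 0x32, 0x37, 0x0e, 0x37, 0x08]

RES = [0xc1, 0x12, 0x0e, 0x32, 0x37, 0x0e, 0x37, 0x08]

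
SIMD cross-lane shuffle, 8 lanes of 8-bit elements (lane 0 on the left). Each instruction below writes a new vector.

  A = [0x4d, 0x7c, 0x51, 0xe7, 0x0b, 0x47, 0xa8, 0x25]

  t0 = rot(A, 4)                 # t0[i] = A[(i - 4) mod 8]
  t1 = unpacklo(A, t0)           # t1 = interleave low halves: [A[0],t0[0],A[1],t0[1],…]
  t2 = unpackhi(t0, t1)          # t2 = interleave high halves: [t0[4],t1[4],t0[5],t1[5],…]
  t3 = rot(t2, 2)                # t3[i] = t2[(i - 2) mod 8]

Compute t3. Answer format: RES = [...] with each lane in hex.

RES = [0xe7, 0x25, 0x4d, 0x51, 0x7c, 0xa8, 0x51, 0xe7]

  t0: 0b 47 a8 25 4d 7c 51 e7
  t1: 4d 0b 7c 47 51 a8 e7 25
  t2: 4d 51 7c a8 51 e7 e7 25
  t3: e7 25 4d 51 7c a8 51 e7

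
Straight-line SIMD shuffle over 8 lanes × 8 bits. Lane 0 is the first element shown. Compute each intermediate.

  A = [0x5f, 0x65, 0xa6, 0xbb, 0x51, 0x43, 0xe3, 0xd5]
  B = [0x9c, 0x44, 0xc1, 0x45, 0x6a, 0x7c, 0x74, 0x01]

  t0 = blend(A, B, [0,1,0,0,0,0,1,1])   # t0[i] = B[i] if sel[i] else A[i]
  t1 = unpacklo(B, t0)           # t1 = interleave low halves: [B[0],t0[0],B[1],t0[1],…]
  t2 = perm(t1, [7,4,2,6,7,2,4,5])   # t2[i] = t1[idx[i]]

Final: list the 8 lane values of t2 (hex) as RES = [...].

t0 = [0x5f, 0x44, 0xa6, 0xbb, 0x51, 0x43, 0x74, 0x01]
t1 = [0x9c, 0x5f, 0x44, 0x44, 0xc1, 0xa6, 0x45, 0xbb]
t2 = [0xbb, 0xc1, 0x44, 0x45, 0xbb, 0x44, 0xc1, 0xa6]

RES = [0xbb, 0xc1, 0x44, 0x45, 0xbb, 0x44, 0xc1, 0xa6]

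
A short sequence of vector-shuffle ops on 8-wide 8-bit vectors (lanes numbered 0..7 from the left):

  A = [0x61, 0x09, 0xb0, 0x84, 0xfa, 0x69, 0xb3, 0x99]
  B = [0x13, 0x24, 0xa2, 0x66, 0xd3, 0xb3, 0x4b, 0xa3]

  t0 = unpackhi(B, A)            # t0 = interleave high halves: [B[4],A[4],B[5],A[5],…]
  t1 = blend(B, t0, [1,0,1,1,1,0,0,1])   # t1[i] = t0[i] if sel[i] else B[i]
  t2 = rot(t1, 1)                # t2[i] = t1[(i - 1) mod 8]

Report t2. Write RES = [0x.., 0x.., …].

RES = [ 0x99  0xd3  0x24  0xb3  0x69  0x4b  0xb3  0x4b ]

  t0: d3 fa b3 69 4b b3 a3 99
  t1: d3 24 b3 69 4b b3 4b 99
  t2: 99 d3 24 b3 69 4b b3 4b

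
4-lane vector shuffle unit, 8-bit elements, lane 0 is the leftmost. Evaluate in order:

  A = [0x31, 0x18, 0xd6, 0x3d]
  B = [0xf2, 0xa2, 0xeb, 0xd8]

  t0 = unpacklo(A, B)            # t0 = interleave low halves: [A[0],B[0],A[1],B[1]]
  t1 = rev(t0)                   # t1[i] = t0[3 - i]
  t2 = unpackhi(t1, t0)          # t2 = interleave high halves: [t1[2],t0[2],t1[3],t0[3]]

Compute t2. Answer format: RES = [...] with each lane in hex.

→ t0 |31|f2|18|a2|
→ t1 |a2|18|f2|31|
→ t2 |f2|18|31|a2|

RES = [ 0xf2  0x18  0x31  0xa2 ]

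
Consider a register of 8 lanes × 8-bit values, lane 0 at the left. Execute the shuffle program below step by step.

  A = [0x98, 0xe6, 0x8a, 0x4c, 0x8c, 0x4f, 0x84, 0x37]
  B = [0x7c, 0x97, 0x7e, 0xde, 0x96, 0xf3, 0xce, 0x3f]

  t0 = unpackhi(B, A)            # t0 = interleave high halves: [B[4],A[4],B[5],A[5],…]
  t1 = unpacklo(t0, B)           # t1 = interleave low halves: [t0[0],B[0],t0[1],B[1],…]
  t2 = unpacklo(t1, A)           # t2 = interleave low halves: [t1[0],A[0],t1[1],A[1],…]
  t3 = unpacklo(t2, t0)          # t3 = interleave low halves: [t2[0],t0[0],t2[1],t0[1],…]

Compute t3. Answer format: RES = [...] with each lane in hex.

t0 = [0x96, 0x8c, 0xf3, 0x4f, 0xce, 0x84, 0x3f, 0x37]
t1 = [0x96, 0x7c, 0x8c, 0x97, 0xf3, 0x7e, 0x4f, 0xde]
t2 = [0x96, 0x98, 0x7c, 0xe6, 0x8c, 0x8a, 0x97, 0x4c]
t3 = [0x96, 0x96, 0x98, 0x8c, 0x7c, 0xf3, 0xe6, 0x4f]

RES = [0x96, 0x96, 0x98, 0x8c, 0x7c, 0xf3, 0xe6, 0x4f]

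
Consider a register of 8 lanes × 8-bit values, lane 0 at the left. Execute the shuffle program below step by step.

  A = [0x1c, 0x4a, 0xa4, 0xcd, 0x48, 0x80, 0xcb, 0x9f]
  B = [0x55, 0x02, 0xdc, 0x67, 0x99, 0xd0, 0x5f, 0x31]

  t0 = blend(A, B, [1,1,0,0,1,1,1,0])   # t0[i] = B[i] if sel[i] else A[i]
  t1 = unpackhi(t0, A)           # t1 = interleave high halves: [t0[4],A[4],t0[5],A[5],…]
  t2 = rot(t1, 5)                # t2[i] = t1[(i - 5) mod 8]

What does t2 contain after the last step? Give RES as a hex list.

  t0: 55 02 a4 cd 99 d0 5f 9f
  t1: 99 48 d0 80 5f cb 9f 9f
  t2: 80 5f cb 9f 9f 99 48 d0

RES = [0x80, 0x5f, 0xcb, 0x9f, 0x9f, 0x99, 0x48, 0xd0]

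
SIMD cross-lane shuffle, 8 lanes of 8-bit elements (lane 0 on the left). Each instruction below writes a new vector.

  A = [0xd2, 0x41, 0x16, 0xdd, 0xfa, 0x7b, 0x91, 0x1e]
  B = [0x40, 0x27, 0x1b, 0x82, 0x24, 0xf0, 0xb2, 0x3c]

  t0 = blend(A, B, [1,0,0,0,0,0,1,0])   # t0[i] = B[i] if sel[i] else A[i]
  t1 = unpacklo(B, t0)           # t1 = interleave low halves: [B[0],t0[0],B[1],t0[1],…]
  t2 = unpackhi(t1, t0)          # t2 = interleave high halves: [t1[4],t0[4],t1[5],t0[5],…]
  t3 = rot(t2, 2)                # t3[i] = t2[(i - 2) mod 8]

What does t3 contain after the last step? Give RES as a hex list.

  t0: 40 41 16 dd fa 7b b2 1e
  t1: 40 40 27 41 1b 16 82 dd
  t2: 1b fa 16 7b 82 b2 dd 1e
  t3: dd 1e 1b fa 16 7b 82 b2

RES = [0xdd, 0x1e, 0x1b, 0xfa, 0x16, 0x7b, 0x82, 0xb2]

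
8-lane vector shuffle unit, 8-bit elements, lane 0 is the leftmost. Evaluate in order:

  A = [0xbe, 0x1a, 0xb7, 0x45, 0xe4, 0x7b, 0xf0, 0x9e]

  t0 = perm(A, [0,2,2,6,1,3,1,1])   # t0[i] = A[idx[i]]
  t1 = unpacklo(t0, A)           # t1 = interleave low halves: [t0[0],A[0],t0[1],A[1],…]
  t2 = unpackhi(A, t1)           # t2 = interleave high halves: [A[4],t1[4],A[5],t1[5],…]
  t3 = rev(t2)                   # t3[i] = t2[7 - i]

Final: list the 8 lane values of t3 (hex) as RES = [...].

→ t0 |be|b7|b7|f0|1a|45|1a|1a|
→ t1 |be|be|b7|1a|b7|b7|f0|45|
→ t2 |e4|b7|7b|b7|f0|f0|9e|45|
→ t3 |45|9e|f0|f0|b7|7b|b7|e4|

RES = [0x45, 0x9e, 0xf0, 0xf0, 0xb7, 0x7b, 0xb7, 0xe4]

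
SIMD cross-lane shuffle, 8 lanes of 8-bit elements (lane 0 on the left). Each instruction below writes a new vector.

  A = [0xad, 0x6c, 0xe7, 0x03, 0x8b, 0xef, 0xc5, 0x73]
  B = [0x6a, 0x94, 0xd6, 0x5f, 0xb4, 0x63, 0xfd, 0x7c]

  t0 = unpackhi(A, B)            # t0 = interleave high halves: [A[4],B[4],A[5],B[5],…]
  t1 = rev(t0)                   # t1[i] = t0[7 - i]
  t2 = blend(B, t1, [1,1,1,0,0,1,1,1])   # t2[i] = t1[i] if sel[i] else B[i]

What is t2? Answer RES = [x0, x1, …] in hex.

RES = [0x7c, 0x73, 0xfd, 0x5f, 0xb4, 0xef, 0xb4, 0x8b]

  t0: 8b b4 ef 63 c5 fd 73 7c
  t1: 7c 73 fd c5 63 ef b4 8b
  t2: 7c 73 fd 5f b4 ef b4 8b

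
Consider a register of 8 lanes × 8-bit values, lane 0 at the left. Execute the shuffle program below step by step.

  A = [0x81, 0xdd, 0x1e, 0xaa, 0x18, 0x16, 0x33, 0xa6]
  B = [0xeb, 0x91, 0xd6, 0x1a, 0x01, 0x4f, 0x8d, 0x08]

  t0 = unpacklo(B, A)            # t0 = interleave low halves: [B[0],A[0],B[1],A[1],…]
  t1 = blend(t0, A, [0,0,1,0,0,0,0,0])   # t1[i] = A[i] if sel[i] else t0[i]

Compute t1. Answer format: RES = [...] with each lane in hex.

  t0: eb 81 91 dd d6 1e 1a aa
  t1: eb 81 1e dd d6 1e 1a aa

RES = [ 0xeb  0x81  0x1e  0xdd  0xd6  0x1e  0x1a  0xaa ]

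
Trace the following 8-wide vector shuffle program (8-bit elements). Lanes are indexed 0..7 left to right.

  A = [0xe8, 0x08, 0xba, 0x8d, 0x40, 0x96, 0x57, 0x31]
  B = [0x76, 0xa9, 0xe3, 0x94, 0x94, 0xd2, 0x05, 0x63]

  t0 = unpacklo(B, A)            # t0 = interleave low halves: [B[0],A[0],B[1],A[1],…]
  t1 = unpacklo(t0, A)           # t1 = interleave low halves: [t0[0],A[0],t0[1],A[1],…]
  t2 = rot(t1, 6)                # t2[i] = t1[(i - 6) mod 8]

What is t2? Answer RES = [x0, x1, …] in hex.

RES = [ 0xe8  0x08  0xa9  0xba  0x08  0x8d  0x76  0xe8 ]

→ t0 |76|e8|a9|08|e3|ba|94|8d|
→ t1 |76|e8|e8|08|a9|ba|08|8d|
→ t2 |e8|08|a9|ba|08|8d|76|e8|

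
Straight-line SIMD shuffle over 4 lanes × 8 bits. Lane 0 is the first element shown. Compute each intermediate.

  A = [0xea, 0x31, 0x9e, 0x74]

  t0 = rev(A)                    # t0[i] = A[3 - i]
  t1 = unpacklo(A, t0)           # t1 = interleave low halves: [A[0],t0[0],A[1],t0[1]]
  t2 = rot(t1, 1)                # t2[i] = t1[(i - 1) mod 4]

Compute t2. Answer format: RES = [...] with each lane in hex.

RES = [0x9e, 0xea, 0x74, 0x31]

→ t0 |74|9e|31|ea|
→ t1 |ea|74|31|9e|
→ t2 |9e|ea|74|31|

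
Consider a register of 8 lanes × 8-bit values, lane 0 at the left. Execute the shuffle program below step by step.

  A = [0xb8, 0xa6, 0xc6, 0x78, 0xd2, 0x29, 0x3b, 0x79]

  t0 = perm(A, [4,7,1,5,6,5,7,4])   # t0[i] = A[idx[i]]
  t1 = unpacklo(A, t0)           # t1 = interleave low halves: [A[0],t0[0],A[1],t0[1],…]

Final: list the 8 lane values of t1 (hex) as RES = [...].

RES = [ 0xb8  0xd2  0xa6  0x79  0xc6  0xa6  0x78  0x29 ]

  t0: d2 79 a6 29 3b 29 79 d2
  t1: b8 d2 a6 79 c6 a6 78 29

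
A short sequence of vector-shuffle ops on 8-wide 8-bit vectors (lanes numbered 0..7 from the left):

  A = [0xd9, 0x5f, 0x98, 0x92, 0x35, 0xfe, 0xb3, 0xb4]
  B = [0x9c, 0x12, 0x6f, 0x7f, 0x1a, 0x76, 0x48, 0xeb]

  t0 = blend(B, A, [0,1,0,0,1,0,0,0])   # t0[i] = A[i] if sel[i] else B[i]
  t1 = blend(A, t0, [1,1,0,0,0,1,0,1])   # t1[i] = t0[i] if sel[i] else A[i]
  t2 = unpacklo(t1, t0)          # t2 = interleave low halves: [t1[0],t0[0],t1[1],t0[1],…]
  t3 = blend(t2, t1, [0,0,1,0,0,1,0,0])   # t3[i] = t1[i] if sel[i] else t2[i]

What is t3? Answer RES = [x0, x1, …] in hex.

RES = [0x9c, 0x9c, 0x98, 0x5f, 0x98, 0x76, 0x92, 0x7f]

→ t0 |9c|5f|6f|7f|35|76|48|eb|
→ t1 |9c|5f|98|92|35|76|b3|eb|
→ t2 |9c|9c|5f|5f|98|6f|92|7f|
→ t3 |9c|9c|98|5f|98|76|92|7f|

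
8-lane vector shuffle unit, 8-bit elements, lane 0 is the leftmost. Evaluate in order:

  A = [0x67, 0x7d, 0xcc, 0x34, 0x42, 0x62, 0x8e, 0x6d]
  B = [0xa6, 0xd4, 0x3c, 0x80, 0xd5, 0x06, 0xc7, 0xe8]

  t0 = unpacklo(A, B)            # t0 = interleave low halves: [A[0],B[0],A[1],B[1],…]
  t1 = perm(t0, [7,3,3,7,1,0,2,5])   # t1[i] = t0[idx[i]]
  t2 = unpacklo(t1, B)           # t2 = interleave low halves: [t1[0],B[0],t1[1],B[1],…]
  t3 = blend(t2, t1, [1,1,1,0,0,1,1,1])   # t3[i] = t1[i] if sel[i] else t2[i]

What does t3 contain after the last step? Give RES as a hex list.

RES = [ 0x80  0xd4  0xd4  0xd4  0xd4  0x67  0x7d  0x3c ]

→ t0 |67|a6|7d|d4|cc|3c|34|80|
→ t1 |80|d4|d4|80|a6|67|7d|3c|
→ t2 |80|a6|d4|d4|d4|3c|80|80|
→ t3 |80|d4|d4|d4|d4|67|7d|3c|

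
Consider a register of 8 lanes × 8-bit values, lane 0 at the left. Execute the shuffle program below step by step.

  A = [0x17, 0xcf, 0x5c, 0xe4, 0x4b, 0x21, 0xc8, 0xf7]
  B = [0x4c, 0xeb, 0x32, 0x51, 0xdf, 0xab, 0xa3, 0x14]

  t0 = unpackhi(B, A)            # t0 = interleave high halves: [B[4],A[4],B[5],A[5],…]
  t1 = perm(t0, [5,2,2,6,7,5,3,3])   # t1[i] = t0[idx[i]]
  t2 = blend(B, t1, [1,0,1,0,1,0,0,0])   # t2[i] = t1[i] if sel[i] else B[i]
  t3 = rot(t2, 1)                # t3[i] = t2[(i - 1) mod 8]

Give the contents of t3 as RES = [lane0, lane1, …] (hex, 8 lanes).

  t0: df 4b ab 21 a3 c8 14 f7
  t1: c8 ab ab 14 f7 c8 21 21
  t2: c8 eb ab 51 f7 ab a3 14
  t3: 14 c8 eb ab 51 f7 ab a3

RES = [0x14, 0xc8, 0xeb, 0xab, 0x51, 0xf7, 0xab, 0xa3]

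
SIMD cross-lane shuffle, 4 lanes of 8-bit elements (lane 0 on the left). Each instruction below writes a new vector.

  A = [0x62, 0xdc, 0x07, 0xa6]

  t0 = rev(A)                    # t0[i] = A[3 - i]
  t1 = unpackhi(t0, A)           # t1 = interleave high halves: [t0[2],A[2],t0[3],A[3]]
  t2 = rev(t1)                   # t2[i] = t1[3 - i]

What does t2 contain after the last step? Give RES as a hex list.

→ t0 |a6|07|dc|62|
→ t1 |dc|07|62|a6|
→ t2 |a6|62|07|dc|

RES = [0xa6, 0x62, 0x07, 0xdc]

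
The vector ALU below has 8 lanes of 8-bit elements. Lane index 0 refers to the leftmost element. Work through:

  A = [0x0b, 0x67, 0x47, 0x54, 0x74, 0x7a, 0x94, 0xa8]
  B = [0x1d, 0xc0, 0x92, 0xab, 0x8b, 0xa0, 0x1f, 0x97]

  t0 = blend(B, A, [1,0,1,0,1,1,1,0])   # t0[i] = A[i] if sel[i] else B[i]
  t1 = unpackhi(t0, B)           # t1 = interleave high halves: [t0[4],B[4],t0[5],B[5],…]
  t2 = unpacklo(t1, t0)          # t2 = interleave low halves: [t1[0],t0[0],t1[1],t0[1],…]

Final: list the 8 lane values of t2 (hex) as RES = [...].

RES = [0x74, 0x0b, 0x8b, 0xc0, 0x7a, 0x47, 0xa0, 0xab]

  t0: 0b c0 47 ab 74 7a 94 97
  t1: 74 8b 7a a0 94 1f 97 97
  t2: 74 0b 8b c0 7a 47 a0 ab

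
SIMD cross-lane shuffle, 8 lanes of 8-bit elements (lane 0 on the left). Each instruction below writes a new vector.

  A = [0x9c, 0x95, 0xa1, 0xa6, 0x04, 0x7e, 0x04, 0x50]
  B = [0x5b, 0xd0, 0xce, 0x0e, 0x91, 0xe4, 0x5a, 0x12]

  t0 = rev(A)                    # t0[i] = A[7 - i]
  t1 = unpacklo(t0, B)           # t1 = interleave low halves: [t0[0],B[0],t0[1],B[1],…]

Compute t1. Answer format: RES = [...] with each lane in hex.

RES = [0x50, 0x5b, 0x04, 0xd0, 0x7e, 0xce, 0x04, 0x0e]

→ t0 |50|04|7e|04|a6|a1|95|9c|
→ t1 |50|5b|04|d0|7e|ce|04|0e|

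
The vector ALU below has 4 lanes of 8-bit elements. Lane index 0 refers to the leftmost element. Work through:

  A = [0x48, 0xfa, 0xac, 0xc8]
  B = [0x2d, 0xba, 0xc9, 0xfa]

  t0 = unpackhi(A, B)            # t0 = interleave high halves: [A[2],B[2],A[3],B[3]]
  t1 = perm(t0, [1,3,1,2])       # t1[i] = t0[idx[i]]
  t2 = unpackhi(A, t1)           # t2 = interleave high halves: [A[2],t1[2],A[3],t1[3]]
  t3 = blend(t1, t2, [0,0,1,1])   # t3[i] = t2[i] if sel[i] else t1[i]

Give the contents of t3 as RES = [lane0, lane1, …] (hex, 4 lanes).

RES = [0xc9, 0xfa, 0xc8, 0xc8]

t0 = [0xac, 0xc9, 0xc8, 0xfa]
t1 = [0xc9, 0xfa, 0xc9, 0xc8]
t2 = [0xac, 0xc9, 0xc8, 0xc8]
t3 = [0xc9, 0xfa, 0xc8, 0xc8]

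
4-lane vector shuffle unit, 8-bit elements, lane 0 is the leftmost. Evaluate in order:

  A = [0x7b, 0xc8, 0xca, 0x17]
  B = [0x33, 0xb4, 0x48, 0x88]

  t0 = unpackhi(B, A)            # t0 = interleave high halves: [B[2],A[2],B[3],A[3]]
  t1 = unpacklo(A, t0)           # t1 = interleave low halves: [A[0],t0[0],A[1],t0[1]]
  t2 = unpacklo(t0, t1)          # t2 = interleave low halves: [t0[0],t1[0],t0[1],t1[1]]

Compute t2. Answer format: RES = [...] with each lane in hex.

t0 = [0x48, 0xca, 0x88, 0x17]
t1 = [0x7b, 0x48, 0xc8, 0xca]
t2 = [0x48, 0x7b, 0xca, 0x48]

RES = [ 0x48  0x7b  0xca  0x48 ]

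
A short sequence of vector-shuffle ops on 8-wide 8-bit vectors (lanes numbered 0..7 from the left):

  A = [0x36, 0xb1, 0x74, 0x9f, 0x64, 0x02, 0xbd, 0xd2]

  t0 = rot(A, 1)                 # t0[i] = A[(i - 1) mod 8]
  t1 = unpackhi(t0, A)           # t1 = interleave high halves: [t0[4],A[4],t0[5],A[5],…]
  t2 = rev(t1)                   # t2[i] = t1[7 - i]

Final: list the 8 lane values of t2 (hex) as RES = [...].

t0 = [0xd2, 0x36, 0xb1, 0x74, 0x9f, 0x64, 0x02, 0xbd]
t1 = [0x9f, 0x64, 0x64, 0x02, 0x02, 0xbd, 0xbd, 0xd2]
t2 = [0xd2, 0xbd, 0xbd, 0x02, 0x02, 0x64, 0x64, 0x9f]

RES = [ 0xd2  0xbd  0xbd  0x02  0x02  0x64  0x64  0x9f ]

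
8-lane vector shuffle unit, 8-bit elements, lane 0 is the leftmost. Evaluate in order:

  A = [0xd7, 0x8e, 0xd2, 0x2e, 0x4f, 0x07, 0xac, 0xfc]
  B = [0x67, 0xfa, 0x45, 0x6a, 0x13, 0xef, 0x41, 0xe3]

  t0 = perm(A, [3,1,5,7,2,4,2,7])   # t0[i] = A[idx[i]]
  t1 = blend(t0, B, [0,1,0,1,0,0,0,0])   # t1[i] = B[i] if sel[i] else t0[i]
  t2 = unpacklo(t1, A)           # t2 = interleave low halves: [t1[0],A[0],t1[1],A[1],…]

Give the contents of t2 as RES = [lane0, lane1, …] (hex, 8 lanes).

RES = [ 0x2e  0xd7  0xfa  0x8e  0x07  0xd2  0x6a  0x2e ]

t0 = [0x2e, 0x8e, 0x07, 0xfc, 0xd2, 0x4f, 0xd2, 0xfc]
t1 = [0x2e, 0xfa, 0x07, 0x6a, 0xd2, 0x4f, 0xd2, 0xfc]
t2 = [0x2e, 0xd7, 0xfa, 0x8e, 0x07, 0xd2, 0x6a, 0x2e]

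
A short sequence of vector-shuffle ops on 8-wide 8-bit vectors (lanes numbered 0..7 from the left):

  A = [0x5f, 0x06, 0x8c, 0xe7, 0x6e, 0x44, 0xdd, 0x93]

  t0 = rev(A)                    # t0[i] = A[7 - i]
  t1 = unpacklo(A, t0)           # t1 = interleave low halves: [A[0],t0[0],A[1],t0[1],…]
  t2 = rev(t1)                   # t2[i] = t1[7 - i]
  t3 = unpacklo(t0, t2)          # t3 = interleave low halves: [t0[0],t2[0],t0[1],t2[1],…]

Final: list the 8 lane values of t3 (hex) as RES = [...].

  t0: 93 dd 44 6e e7 8c 06 5f
  t1: 5f 93 06 dd 8c 44 e7 6e
  t2: 6e e7 44 8c dd 06 93 5f
  t3: 93 6e dd e7 44 44 6e 8c

RES = [0x93, 0x6e, 0xdd, 0xe7, 0x44, 0x44, 0x6e, 0x8c]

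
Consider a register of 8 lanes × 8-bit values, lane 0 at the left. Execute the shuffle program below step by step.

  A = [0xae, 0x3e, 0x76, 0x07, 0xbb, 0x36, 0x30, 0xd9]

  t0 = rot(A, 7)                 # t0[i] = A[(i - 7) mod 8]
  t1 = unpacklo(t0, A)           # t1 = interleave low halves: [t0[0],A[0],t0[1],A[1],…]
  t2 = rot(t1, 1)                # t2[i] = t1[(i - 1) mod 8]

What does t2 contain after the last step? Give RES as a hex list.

  t0: 3e 76 07 bb 36 30 d9 ae
  t1: 3e ae 76 3e 07 76 bb 07
  t2: 07 3e ae 76 3e 07 76 bb

RES = [0x07, 0x3e, 0xae, 0x76, 0x3e, 0x07, 0x76, 0xbb]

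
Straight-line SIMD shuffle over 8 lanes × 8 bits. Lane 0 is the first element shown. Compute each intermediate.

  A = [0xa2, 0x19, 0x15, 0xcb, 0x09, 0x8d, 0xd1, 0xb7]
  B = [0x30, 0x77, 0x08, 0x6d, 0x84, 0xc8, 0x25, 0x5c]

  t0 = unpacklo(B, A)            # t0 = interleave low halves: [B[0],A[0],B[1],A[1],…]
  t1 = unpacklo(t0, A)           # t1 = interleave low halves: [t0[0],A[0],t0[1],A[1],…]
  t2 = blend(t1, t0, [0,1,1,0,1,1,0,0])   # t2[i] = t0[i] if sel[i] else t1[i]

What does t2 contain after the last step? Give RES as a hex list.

→ t0 |30|a2|77|19|08|15|6d|cb|
→ t1 |30|a2|a2|19|77|15|19|cb|
→ t2 |30|a2|77|19|08|15|19|cb|

RES = [0x30, 0xa2, 0x77, 0x19, 0x08, 0x15, 0x19, 0xcb]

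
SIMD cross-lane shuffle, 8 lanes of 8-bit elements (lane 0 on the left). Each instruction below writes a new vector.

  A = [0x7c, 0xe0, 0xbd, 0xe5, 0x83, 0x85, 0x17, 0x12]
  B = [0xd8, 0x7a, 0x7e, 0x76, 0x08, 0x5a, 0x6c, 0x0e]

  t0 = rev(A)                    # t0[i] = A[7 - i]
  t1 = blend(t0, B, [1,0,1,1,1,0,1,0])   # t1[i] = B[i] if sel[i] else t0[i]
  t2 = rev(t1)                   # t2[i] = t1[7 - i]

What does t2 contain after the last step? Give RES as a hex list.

  t0: 12 17 85 83 e5 bd e0 7c
  t1: d8 17 7e 76 08 bd 6c 7c
  t2: 7c 6c bd 08 76 7e 17 d8

RES = [ 0x7c  0x6c  0xbd  0x08  0x76  0x7e  0x17  0xd8 ]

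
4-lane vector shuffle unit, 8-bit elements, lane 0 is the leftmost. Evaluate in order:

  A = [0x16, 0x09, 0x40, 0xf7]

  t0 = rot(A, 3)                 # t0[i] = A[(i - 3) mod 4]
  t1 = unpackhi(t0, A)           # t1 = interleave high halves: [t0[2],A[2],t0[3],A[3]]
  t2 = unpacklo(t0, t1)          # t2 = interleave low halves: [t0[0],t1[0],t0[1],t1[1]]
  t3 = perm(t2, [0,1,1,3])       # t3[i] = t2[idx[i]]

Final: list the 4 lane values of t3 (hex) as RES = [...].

  t0: 09 40 f7 16
  t1: f7 40 16 f7
  t2: 09 f7 40 40
  t3: 09 f7 f7 40

RES = [0x09, 0xf7, 0xf7, 0x40]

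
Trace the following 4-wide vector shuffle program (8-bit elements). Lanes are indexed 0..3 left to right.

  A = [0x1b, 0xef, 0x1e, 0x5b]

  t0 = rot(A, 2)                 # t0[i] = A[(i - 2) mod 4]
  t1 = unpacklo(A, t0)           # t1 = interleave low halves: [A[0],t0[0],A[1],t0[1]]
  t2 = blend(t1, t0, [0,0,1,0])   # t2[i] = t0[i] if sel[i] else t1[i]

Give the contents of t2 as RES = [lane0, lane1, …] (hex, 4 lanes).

→ t0 |1e|5b|1b|ef|
→ t1 |1b|1e|ef|5b|
→ t2 |1b|1e|1b|5b|

RES = [ 0x1b  0x1e  0x1b  0x5b ]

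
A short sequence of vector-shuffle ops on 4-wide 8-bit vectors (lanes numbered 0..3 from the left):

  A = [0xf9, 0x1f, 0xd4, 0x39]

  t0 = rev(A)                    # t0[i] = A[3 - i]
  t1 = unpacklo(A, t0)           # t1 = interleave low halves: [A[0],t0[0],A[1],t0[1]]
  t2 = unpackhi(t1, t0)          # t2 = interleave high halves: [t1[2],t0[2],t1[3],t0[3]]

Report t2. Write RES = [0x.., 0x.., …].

  t0: 39 d4 1f f9
  t1: f9 39 1f d4
  t2: 1f 1f d4 f9

RES = [ 0x1f  0x1f  0xd4  0xf9 ]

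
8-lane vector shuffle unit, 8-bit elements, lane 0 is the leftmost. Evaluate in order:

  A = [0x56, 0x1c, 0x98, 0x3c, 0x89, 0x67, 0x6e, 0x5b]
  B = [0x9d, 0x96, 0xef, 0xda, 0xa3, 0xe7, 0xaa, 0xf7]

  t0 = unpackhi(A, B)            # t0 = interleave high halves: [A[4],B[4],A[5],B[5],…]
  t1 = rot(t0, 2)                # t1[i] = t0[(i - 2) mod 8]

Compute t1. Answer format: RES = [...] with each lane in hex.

t0 = [0x89, 0xa3, 0x67, 0xe7, 0x6e, 0xaa, 0x5b, 0xf7]
t1 = [0x5b, 0xf7, 0x89, 0xa3, 0x67, 0xe7, 0x6e, 0xaa]

RES = [ 0x5b  0xf7  0x89  0xa3  0x67  0xe7  0x6e  0xaa ]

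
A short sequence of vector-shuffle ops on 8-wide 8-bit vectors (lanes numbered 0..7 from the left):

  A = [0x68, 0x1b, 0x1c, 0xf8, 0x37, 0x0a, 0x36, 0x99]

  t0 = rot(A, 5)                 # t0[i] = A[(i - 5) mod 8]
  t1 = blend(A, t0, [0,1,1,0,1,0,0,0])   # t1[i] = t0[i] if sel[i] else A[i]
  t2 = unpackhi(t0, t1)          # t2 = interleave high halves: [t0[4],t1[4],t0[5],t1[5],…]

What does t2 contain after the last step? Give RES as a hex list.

RES = [ 0x99  0x99  0x68  0x0a  0x1b  0x36  0x1c  0x99 ]

t0 = [0xf8, 0x37, 0x0a, 0x36, 0x99, 0x68, 0x1b, 0x1c]
t1 = [0x68, 0x37, 0x0a, 0xf8, 0x99, 0x0a, 0x36, 0x99]
t2 = [0x99, 0x99, 0x68, 0x0a, 0x1b, 0x36, 0x1c, 0x99]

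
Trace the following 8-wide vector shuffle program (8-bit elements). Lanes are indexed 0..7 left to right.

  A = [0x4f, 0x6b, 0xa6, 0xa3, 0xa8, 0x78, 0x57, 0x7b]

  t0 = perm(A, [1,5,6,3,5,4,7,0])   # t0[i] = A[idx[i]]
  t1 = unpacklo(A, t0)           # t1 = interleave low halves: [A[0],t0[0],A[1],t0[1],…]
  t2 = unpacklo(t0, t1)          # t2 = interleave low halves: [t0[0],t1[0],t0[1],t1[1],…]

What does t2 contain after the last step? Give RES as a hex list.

t0 = [0x6b, 0x78, 0x57, 0xa3, 0x78, 0xa8, 0x7b, 0x4f]
t1 = [0x4f, 0x6b, 0x6b, 0x78, 0xa6, 0x57, 0xa3, 0xa3]
t2 = [0x6b, 0x4f, 0x78, 0x6b, 0x57, 0x6b, 0xa3, 0x78]

RES = [ 0x6b  0x4f  0x78  0x6b  0x57  0x6b  0xa3  0x78 ]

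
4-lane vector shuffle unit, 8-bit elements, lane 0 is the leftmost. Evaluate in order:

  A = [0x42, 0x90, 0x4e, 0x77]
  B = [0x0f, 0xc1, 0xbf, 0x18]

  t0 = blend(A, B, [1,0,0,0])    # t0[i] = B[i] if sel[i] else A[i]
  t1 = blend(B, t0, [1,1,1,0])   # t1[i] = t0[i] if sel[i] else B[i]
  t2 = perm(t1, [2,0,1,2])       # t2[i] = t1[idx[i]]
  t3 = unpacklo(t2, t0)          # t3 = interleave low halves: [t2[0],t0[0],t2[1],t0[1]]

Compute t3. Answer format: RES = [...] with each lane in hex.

t0 = [0x0f, 0x90, 0x4e, 0x77]
t1 = [0x0f, 0x90, 0x4e, 0x18]
t2 = [0x4e, 0x0f, 0x90, 0x4e]
t3 = [0x4e, 0x0f, 0x0f, 0x90]

RES = [0x4e, 0x0f, 0x0f, 0x90]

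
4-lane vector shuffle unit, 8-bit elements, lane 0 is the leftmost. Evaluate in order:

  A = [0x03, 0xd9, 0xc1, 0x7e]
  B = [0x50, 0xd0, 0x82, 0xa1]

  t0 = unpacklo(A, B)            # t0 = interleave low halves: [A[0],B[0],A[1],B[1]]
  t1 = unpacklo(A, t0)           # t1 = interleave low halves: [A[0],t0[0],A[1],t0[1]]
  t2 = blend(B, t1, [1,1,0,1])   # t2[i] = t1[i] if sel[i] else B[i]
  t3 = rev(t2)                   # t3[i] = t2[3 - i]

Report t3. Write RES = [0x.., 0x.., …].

→ t0 |03|50|d9|d0|
→ t1 |03|03|d9|50|
→ t2 |03|03|82|50|
→ t3 |50|82|03|03|

RES = [ 0x50  0x82  0x03  0x03 ]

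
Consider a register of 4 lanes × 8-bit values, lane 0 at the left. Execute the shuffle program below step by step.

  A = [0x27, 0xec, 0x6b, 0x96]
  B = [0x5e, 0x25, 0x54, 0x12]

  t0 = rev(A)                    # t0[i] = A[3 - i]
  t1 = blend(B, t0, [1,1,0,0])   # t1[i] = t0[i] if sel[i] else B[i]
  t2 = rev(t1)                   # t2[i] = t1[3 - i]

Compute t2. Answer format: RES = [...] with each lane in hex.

t0 = [0x96, 0x6b, 0xec, 0x27]
t1 = [0x96, 0x6b, 0x54, 0x12]
t2 = [0x12, 0x54, 0x6b, 0x96]

RES = [0x12, 0x54, 0x6b, 0x96]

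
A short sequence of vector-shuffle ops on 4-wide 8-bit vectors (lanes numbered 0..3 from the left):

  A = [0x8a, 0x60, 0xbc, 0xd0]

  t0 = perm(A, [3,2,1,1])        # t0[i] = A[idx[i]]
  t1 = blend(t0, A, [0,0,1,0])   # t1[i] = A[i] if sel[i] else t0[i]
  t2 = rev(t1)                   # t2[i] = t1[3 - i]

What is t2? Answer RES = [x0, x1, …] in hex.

→ t0 |d0|bc|60|60|
→ t1 |d0|bc|bc|60|
→ t2 |60|bc|bc|d0|

RES = [0x60, 0xbc, 0xbc, 0xd0]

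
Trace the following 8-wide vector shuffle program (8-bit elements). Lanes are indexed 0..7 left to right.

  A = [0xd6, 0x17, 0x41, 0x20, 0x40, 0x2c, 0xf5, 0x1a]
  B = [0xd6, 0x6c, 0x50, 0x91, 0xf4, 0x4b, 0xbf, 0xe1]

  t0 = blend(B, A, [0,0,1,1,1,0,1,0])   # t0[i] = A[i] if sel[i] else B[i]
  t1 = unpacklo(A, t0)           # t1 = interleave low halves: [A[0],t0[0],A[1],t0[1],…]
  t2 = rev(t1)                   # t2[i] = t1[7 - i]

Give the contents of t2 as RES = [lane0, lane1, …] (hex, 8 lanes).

RES = [ 0x20  0x20  0x41  0x41  0x6c  0x17  0xd6  0xd6 ]

  t0: d6 6c 41 20 40 4b f5 e1
  t1: d6 d6 17 6c 41 41 20 20
  t2: 20 20 41 41 6c 17 d6 d6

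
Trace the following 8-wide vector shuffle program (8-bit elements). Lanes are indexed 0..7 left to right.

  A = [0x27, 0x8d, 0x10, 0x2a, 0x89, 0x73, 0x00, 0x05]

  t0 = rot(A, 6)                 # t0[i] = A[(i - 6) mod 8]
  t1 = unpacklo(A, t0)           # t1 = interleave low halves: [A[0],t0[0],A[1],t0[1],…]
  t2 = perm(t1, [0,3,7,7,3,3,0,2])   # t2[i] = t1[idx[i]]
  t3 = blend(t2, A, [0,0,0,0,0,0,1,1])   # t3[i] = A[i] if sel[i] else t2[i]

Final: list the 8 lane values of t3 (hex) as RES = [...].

t0 = [0x10, 0x2a, 0x89, 0x73, 0x00, 0x05, 0x27, 0x8d]
t1 = [0x27, 0x10, 0x8d, 0x2a, 0x10, 0x89, 0x2a, 0x73]
t2 = [0x27, 0x2a, 0x73, 0x73, 0x2a, 0x2a, 0x27, 0x8d]
t3 = [0x27, 0x2a, 0x73, 0x73, 0x2a, 0x2a, 0x00, 0x05]

RES = [0x27, 0x2a, 0x73, 0x73, 0x2a, 0x2a, 0x00, 0x05]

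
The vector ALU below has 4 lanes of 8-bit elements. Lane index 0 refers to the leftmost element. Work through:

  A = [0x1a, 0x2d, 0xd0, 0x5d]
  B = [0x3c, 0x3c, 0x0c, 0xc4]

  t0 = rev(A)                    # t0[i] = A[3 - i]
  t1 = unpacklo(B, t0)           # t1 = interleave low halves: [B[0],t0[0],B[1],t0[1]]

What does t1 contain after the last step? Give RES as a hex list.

  t0: 5d d0 2d 1a
  t1: 3c 5d 3c d0

RES = [0x3c, 0x5d, 0x3c, 0xd0]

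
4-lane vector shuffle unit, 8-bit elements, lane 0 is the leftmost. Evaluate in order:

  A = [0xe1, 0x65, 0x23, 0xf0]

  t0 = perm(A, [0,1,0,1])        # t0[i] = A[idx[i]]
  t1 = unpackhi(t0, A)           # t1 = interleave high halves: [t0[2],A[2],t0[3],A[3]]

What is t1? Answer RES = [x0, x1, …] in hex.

t0 = [0xe1, 0x65, 0xe1, 0x65]
t1 = [0xe1, 0x23, 0x65, 0xf0]

RES = [ 0xe1  0x23  0x65  0xf0 ]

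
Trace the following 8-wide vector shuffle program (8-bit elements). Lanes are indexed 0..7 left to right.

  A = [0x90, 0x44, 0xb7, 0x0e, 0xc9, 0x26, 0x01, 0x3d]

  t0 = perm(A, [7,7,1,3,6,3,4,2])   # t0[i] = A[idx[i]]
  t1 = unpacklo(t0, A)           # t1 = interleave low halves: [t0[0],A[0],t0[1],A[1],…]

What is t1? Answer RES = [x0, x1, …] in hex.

RES = [0x3d, 0x90, 0x3d, 0x44, 0x44, 0xb7, 0x0e, 0x0e]

  t0: 3d 3d 44 0e 01 0e c9 b7
  t1: 3d 90 3d 44 44 b7 0e 0e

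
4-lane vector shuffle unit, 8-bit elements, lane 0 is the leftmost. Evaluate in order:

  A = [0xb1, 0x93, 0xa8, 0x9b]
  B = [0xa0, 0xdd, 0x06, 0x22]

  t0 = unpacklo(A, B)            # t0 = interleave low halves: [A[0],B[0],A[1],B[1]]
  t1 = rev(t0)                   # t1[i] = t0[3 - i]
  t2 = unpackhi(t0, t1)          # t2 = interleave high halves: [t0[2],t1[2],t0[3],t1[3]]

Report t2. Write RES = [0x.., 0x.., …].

  t0: b1 a0 93 dd
  t1: dd 93 a0 b1
  t2: 93 a0 dd b1

RES = [0x93, 0xa0, 0xdd, 0xb1]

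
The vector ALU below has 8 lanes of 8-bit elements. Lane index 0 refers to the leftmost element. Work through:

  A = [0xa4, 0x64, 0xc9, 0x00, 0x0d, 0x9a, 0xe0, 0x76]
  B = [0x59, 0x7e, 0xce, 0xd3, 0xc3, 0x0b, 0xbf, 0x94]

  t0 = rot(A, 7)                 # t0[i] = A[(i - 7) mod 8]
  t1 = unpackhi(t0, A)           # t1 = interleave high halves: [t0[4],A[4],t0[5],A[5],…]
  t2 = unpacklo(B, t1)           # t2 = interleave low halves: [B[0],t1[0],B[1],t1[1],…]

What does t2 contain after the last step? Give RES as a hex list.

RES = [0x59, 0x9a, 0x7e, 0x0d, 0xce, 0xe0, 0xd3, 0x9a]

  t0: 64 c9 00 0d 9a e0 76 a4
  t1: 9a 0d e0 9a 76 e0 a4 76
  t2: 59 9a 7e 0d ce e0 d3 9a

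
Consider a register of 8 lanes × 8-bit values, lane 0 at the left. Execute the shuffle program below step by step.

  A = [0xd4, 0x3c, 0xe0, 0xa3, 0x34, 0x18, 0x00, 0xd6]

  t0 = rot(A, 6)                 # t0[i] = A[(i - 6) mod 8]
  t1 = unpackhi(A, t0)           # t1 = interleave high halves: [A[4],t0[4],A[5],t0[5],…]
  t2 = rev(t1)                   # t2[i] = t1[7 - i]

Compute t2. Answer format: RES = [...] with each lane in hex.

RES = [0x3c, 0xd6, 0xd4, 0x00, 0xd6, 0x18, 0x00, 0x34]

→ t0 |e0|a3|34|18|00|d6|d4|3c|
→ t1 |34|00|18|d6|00|d4|d6|3c|
→ t2 |3c|d6|d4|00|d6|18|00|34|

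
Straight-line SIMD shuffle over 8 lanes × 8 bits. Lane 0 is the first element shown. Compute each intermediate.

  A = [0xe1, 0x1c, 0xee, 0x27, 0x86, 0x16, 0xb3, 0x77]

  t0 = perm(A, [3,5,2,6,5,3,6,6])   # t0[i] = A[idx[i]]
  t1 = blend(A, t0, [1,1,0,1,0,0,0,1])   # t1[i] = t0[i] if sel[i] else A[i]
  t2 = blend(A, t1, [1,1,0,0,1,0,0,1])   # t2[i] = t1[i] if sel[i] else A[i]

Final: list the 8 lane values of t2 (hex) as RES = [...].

RES = [0x27, 0x16, 0xee, 0x27, 0x86, 0x16, 0xb3, 0xb3]

  t0: 27 16 ee b3 16 27 b3 b3
  t1: 27 16 ee b3 86 16 b3 b3
  t2: 27 16 ee 27 86 16 b3 b3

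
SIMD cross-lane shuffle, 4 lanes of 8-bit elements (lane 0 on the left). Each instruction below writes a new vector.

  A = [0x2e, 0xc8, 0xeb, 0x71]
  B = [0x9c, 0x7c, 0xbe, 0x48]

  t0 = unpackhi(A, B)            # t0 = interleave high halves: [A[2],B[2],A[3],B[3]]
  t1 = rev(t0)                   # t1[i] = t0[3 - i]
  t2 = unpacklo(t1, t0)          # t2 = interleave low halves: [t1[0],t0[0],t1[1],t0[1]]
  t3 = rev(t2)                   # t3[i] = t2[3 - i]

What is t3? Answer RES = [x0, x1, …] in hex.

RES = [ 0xbe  0x71  0xeb  0x48 ]

t0 = [0xeb, 0xbe, 0x71, 0x48]
t1 = [0x48, 0x71, 0xbe, 0xeb]
t2 = [0x48, 0xeb, 0x71, 0xbe]
t3 = [0xbe, 0x71, 0xeb, 0x48]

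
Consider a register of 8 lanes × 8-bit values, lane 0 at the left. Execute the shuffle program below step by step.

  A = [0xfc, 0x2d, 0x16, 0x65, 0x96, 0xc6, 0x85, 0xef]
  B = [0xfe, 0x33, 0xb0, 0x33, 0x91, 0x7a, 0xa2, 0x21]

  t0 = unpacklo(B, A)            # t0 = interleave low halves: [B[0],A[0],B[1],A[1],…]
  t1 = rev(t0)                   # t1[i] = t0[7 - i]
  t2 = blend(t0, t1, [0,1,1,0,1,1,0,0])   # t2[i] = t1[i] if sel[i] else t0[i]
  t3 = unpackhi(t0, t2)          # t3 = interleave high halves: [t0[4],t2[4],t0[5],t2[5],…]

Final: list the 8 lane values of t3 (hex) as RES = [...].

  t0: fe fc 33 2d b0 16 33 65
  t1: 65 33 16 b0 2d 33 fc fe
  t2: fe 33 16 2d 2d 33 33 65
  t3: b0 2d 16 33 33 33 65 65

RES = [ 0xb0  0x2d  0x16  0x33  0x33  0x33  0x65  0x65 ]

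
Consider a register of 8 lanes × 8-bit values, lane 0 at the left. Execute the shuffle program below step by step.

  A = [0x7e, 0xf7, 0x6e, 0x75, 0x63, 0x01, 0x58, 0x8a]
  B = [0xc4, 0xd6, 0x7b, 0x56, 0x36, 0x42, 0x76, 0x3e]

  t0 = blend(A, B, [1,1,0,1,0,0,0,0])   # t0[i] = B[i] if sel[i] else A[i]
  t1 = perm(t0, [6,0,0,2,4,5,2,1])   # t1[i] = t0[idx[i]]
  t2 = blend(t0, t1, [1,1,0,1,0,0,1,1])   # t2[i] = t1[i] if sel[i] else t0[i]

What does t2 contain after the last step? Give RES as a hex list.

RES = [ 0x58  0xc4  0x6e  0x6e  0x63  0x01  0x6e  0xd6 ]

t0 = [0xc4, 0xd6, 0x6e, 0x56, 0x63, 0x01, 0x58, 0x8a]
t1 = [0x58, 0xc4, 0xc4, 0x6e, 0x63, 0x01, 0x6e, 0xd6]
t2 = [0x58, 0xc4, 0x6e, 0x6e, 0x63, 0x01, 0x6e, 0xd6]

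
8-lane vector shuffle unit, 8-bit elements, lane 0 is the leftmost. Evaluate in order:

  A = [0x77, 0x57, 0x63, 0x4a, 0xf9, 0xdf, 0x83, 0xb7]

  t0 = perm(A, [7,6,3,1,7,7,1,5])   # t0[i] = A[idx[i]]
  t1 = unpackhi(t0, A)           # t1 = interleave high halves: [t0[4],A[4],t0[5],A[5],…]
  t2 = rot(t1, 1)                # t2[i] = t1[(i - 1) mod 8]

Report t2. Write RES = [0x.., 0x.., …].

RES = [0xb7, 0xb7, 0xf9, 0xb7, 0xdf, 0x57, 0x83, 0xdf]

→ t0 |b7|83|4a|57|b7|b7|57|df|
→ t1 |b7|f9|b7|df|57|83|df|b7|
→ t2 |b7|b7|f9|b7|df|57|83|df|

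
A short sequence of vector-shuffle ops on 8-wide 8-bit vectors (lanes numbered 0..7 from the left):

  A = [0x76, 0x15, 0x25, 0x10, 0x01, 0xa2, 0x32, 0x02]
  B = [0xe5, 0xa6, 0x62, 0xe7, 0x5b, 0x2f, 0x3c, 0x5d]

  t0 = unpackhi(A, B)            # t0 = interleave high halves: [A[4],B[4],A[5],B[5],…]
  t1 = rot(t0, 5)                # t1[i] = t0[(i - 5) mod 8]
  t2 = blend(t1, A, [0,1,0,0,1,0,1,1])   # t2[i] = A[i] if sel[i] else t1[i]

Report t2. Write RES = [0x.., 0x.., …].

→ t0 |01|5b|a2|2f|32|3c|02|5d|
→ t1 |2f|32|3c|02|5d|01|5b|a2|
→ t2 |2f|15|3c|02|01|01|32|02|

RES = [0x2f, 0x15, 0x3c, 0x02, 0x01, 0x01, 0x32, 0x02]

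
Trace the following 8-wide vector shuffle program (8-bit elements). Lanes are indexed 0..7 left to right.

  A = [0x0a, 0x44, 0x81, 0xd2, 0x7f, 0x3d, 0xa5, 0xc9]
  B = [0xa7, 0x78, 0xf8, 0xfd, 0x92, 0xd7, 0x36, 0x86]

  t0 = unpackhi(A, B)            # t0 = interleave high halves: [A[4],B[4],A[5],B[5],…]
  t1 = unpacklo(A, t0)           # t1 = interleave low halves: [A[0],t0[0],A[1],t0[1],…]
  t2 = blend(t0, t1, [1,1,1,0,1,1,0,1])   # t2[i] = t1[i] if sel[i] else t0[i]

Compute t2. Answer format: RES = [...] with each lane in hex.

  t0: 7f 92 3d d7 a5 36 c9 86
  t1: 0a 7f 44 92 81 3d d2 d7
  t2: 0a 7f 44 d7 81 3d c9 d7

RES = [0x0a, 0x7f, 0x44, 0xd7, 0x81, 0x3d, 0xc9, 0xd7]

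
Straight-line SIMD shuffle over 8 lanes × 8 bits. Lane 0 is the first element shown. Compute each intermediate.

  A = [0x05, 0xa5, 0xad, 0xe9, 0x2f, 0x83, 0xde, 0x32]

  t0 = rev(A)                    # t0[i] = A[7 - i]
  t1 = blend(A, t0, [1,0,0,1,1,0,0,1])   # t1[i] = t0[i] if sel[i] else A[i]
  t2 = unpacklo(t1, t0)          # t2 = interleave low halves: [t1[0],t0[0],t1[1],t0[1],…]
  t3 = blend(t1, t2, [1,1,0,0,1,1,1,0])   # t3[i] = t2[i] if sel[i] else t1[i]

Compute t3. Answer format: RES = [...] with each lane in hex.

RES = [0x32, 0x32, 0xad, 0x2f, 0xad, 0x83, 0x2f, 0x05]

  t0: 32 de 83 2f e9 ad a5 05
  t1: 32 a5 ad 2f e9 83 de 05
  t2: 32 32 a5 de ad 83 2f 2f
  t3: 32 32 ad 2f ad 83 2f 05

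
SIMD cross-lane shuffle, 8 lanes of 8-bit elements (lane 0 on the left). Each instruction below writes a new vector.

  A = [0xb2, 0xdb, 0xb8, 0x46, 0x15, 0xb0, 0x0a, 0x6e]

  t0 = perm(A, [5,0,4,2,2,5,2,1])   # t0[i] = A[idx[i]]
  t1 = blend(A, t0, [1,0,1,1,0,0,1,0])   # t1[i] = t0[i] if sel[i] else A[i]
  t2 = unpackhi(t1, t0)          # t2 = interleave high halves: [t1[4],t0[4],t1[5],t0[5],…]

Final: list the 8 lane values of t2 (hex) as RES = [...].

t0 = [0xb0, 0xb2, 0x15, 0xb8, 0xb8, 0xb0, 0xb8, 0xdb]
t1 = [0xb0, 0xdb, 0x15, 0xb8, 0x15, 0xb0, 0xb8, 0x6e]
t2 = [0x15, 0xb8, 0xb0, 0xb0, 0xb8, 0xb8, 0x6e, 0xdb]

RES = [ 0x15  0xb8  0xb0  0xb0  0xb8  0xb8  0x6e  0xdb ]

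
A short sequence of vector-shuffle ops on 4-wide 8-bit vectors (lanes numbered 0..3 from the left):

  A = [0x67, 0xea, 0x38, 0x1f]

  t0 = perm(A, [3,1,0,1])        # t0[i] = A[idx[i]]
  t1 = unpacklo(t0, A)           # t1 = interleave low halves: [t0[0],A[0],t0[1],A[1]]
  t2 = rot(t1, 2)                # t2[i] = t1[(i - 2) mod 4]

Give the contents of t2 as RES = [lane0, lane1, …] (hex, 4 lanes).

  t0: 1f ea 67 ea
  t1: 1f 67 ea ea
  t2: ea ea 1f 67

RES = [0xea, 0xea, 0x1f, 0x67]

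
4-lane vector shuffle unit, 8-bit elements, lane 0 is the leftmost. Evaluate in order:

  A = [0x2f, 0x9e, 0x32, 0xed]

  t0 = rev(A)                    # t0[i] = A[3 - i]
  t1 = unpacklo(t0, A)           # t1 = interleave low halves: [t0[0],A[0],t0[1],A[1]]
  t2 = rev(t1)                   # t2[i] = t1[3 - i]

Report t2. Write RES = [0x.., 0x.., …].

→ t0 |ed|32|9e|2f|
→ t1 |ed|2f|32|9e|
→ t2 |9e|32|2f|ed|

RES = [0x9e, 0x32, 0x2f, 0xed]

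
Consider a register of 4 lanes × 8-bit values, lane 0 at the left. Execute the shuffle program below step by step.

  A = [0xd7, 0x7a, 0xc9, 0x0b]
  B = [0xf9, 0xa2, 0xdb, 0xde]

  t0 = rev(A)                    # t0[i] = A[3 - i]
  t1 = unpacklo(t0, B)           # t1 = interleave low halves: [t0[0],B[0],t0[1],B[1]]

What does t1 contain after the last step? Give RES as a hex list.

RES = [ 0x0b  0xf9  0xc9  0xa2 ]

→ t0 |0b|c9|7a|d7|
→ t1 |0b|f9|c9|a2|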